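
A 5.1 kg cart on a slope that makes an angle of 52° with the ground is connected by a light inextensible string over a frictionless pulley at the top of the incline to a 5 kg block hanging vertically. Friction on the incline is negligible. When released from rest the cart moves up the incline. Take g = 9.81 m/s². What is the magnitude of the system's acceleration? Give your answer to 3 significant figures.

For the cart on the incline: the weight component along the slope is m₁g sin 52° = 5.1 × 9.81 × 0.7880 = 39.424 N and the normal force is N = m₁g cos 52° = 30.802 N.
Newton's second law for the cart (up-slope positive): T − 39.424 = 5.1 a. For the hanging block (downward positive): 5 × 9.81 − T = 5 a.
Adding the two equations eliminates T: 9.626 = 10.1 a, so a = 0.9531 m/s².

0.953 m/s²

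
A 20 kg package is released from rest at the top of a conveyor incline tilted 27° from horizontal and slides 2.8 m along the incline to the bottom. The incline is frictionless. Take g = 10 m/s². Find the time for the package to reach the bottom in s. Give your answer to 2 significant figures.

The weight component along the incline is mg sin 27° = 90.798 N and the normal force is N = mg cos 27° = 178.201 N.
With no friction, a = g sin 27° = 4.5399 m/s².
Starting from rest, L = ½at², so t = √(2L/a) = √(2 × 2.8 / 4.5399) = 1.1106 s.

1.1 s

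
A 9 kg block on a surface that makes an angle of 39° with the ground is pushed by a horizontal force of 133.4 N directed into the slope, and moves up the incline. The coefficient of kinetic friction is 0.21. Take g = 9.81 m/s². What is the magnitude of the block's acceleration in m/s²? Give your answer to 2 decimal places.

1.79 m/s²

The horizontal push has components F cos 39° = 133.4 × 0.7771 = 103.665 N up the incline and F sin 39° = 133.4 × 0.6293 = 83.949 N pressing into the surface.
The normal force is therefore N = mg cos 39° + F sin 39° = 68.610 + 83.949 = 152.559 N, and kinetic friction down the slope is μN = 0.21 × 152.559 = 32.037 N.
Along the incline: F cos 39° − mg sin 39° − μN = ma, so 103.665 − 55.561 − 32.037 = 9 a, giving a = 1.7852 m/s².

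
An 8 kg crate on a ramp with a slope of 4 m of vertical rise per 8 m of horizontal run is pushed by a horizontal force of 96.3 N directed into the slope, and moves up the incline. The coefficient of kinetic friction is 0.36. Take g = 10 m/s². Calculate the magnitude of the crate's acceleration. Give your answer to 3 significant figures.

The horizontal push has components F cos 26.57° = 96.3 × 0.8944 = 86.131 N up the incline and F sin 26.57° = 96.3 × 0.4472 = 43.065 N pressing into the surface.
The normal force is therefore N = mg cos 26.57° + F sin 26.57° = 71.552 + 43.065 = 114.617 N, and kinetic friction down the slope is μN = 0.36 × 114.617 = 41.262 N.
Along the incline: F cos 26.57° − mg sin 26.57° − μN = ma, so 86.131 − 35.776 − 41.262 = 8 a, giving a = 1.1366 m/s².

1.14 m/s²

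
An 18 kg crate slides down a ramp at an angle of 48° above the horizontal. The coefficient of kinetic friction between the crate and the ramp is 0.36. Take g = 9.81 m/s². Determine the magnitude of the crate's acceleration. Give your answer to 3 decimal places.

Resolving the weight along the incline: the component pulling the crate down the slope is mg sin 48° = 18 × 9.81 × 0.7431 = 131.217 N, and the normal force is N = mg cos 48° = 18 × 9.81 × 0.6691 = 118.150 N.
Kinetic friction acts up the slope with magnitude f = μN = 0.36 × 118.150 = 42.534 N.
Net force along the incline is 131.217 − 42.534 = 88.683 N, so a = 88.683 / 18 = 4.9268 m/s².

4.927 m/s²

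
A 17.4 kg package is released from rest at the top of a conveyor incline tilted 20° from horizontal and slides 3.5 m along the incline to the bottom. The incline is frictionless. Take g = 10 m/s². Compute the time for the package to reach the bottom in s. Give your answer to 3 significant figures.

1.43 s

The weight component along the incline is mg sin 20° = 59.512 N and the normal force is N = mg cos 20° = 163.507 N.
With no friction, a = g sin 20° = 3.4202 m/s².
Starting from rest, L = ½at², so t = √(2L/a) = √(2 × 3.5 / 3.4202) = 1.4306 s.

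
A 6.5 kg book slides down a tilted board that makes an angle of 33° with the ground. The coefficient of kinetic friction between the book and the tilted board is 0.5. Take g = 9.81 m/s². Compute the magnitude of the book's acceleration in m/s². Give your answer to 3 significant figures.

1.23 m/s²

Resolving the weight along the incline: the component pulling the book down the slope is mg sin 33° = 6.5 × 9.81 × 0.5446 = 34.726 N, and the normal force is N = mg cos 33° = 6.5 × 9.81 × 0.8387 = 53.480 N.
Kinetic friction acts up the slope with magnitude f = μN = 0.5 × 53.480 = 26.740 N.
Net force along the incline is 34.726 − 26.740 = 7.986 N, so a = 7.986 / 6.5 = 1.2286 m/s².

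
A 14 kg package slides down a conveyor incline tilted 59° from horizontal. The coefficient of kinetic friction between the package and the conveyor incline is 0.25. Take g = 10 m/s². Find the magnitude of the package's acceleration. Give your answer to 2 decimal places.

Resolving the weight along the incline: the component pulling the package down the slope is mg sin 59° = 14 × 10 × 0.8572 = 120.008 N, and the normal force is N = mg cos 59° = 14 × 10 × 0.5150 = 72.100 N.
Kinetic friction acts up the slope with magnitude f = μN = 0.25 × 72.100 = 18.025 N.
Net force along the incline is 120.008 − 18.025 = 101.983 N, so a = 101.983 / 14 = 7.2845 m/s².

7.28 m/s²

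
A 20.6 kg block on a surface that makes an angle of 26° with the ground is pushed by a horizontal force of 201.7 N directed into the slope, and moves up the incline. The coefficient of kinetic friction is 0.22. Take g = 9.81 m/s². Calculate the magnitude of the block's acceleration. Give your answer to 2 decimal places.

1.62 m/s²

The horizontal push has components F cos 26° = 201.7 × 0.8988 = 181.288 N up the incline and F sin 26° = 201.7 × 0.4384 = 88.425 N pressing into the surface.
The normal force is therefore N = mg cos 26° + F sin 26° = 181.635 + 88.425 = 270.060 N, and kinetic friction down the slope is μN = 0.22 × 270.060 = 59.413 N.
Along the incline: F cos 26° − mg sin 26° − μN = ma, so 181.288 − 88.595 − 59.413 = 20.6 a, giving a = 1.6155 m/s².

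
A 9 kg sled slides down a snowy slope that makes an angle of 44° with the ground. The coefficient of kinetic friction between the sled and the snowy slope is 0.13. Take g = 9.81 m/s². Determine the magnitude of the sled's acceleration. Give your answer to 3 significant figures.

Resolving the weight along the incline: the component pulling the sled down the slope is mg sin 44° = 9 × 9.81 × 0.6947 = 61.335 N, and the normal force is N = mg cos 44° = 9 × 9.81 × 0.7193 = 63.507 N.
Kinetic friction acts up the slope with magnitude f = μN = 0.13 × 63.507 = 8.256 N.
Net force along the incline is 61.335 − 8.256 = 53.079 N, so a = 53.079 / 9 = 5.8977 m/s².

5.90 m/s²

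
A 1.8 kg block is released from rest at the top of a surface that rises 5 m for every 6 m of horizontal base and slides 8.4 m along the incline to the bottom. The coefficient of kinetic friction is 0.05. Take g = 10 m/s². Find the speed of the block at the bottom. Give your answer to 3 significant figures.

The weight component along the incline is mg sin 39.81° = 11.523 N and the normal force is N = mg cos 39.81° = 13.828 N.
Friction up the slope is f = μN = 0.05 × 13.828 = 0.691 N, so the net downslope force is 11.523 − 0.691 = 10.832 N and a = 10.832 / 1.8 = 6.0178 m/s².
Starting from rest over a distance of 8.4 m, v² = 2aL = 2 × 6.0178 × 8.4 = 101.0990, so v = 10.0548 m/s.

10.1 m/s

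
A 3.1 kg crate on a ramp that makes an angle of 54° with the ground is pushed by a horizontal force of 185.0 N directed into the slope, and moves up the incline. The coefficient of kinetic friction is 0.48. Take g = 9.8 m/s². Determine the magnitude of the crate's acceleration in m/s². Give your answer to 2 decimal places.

1.21 m/s²

The horizontal push has components F cos 54° = 185.0 × 0.5878 = 108.743 N up the incline and F sin 54° = 185.0 × 0.8090 = 149.665 N pressing into the surface.
The normal force is therefore N = mg cos 54° + F sin 54° = 17.857 + 149.665 = 167.522 N, and kinetic friction down the slope is μN = 0.48 × 167.522 = 80.411 N.
Along the incline: F cos 54° − mg sin 54° − μN = ma, so 108.743 − 24.577 − 80.411 = 3.1 a, giving a = 1.2113 m/s².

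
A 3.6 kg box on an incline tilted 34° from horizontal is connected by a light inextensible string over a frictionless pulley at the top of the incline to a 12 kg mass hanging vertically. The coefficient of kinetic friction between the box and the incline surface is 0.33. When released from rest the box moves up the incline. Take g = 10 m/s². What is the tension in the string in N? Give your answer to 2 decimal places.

50.75 N

For the box on the incline: the weight component along the slope is m₁g sin 34° = 3.6 × 10 × 0.5592 = 20.131 N and the normal force is N = m₁g cos 34° = 29.845 N.
Kinetic friction opposes the box's motion up the incline: f = μN = 0.33 × 29.845 = 9.849 N acting down the slope.
Newton's second law for the box (up-slope positive): T − 20.131 − 9.849 = 3.6 a. For the hanging mass (downward positive): 12 × 10 − T = 12 a.
Adding the two equations eliminates T: 90.020 = 15.6 a, so a = 5.7705 m/s².
Then from the hanging mass's equation, T = 12 × (10 − 5.7705) = 50.754 N.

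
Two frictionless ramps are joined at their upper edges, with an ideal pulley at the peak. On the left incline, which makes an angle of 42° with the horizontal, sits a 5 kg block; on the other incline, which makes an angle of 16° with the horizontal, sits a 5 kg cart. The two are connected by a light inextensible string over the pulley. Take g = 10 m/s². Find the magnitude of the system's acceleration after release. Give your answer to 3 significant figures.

1.97 m/s²

Resolve each weight along its own incline: the 5 kg mass has component 5 × 10 × sin 42° = 33.457 N down its slope, and the 5 kg mass has 5 × 10 × sin 16° = 13.782 N down its slope.
The 5 kg side's 33.457 N exceeds the other side's 13.782 N, so that mass slides down and the 5 kg mass slides up. Taking that direction as positive, Newton's second law for the whole system gives 33.457 − 13.782 = (5 + 5) a, so a = 19.675 / 10 = 1.9675 m/s².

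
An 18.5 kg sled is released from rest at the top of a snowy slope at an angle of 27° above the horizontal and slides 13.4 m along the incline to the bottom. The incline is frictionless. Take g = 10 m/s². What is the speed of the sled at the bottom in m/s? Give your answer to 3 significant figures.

The weight component along the incline is mg sin 27° = 83.988 N and the normal force is N = mg cos 27° = 164.836 N.
With no friction, a = g sin 27° = 4.5399 m/s².
Starting from rest over a distance of 13.4 m, v² = 2aL = 2 × 4.5399 × 13.4 = 121.6693, so v = 11.0304 m/s.

11.0 m/s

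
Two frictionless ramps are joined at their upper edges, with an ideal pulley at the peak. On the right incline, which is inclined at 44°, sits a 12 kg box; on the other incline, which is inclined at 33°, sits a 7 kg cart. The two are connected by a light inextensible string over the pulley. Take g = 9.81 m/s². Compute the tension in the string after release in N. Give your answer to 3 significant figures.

53.7 N

Resolve each weight along its own incline: the 12 kg mass has component 12 × 9.81 × sin 44° = 81.775 N down its slope, and the 7 kg mass has 7 × 9.81 × sin 33° = 37.400 N down its slope.
The 12 kg side's 81.775 N exceeds the other side's 37.400 N, so that mass slides down and the 7 kg mass slides up. Taking that direction as positive, Newton's second law for the whole system gives 81.775 − 37.400 = (12 + 7) a, so a = 44.375 / 19 = 2.3355 m/s².
For the 7 kg mass (up-slope positive): T − 37.400 = 7 × 2.3355, so T = 53.748 N.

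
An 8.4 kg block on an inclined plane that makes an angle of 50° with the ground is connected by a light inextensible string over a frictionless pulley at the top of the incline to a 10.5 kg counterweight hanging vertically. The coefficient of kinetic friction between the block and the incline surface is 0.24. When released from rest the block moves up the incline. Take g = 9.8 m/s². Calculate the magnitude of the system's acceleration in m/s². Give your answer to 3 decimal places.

For the block on the incline: the weight component along the slope is m₁g sin 50° = 8.4 × 9.8 × 0.7660 = 63.057 N and the normal force is N = m₁g cos 50° = 52.914 N.
Kinetic friction opposes the block's motion up the incline: f = μN = 0.24 × 52.914 = 12.699 N acting down the slope.
Newton's second law for the block (up-slope positive): T − 63.057 − 12.699 = 8.4 a. For the hanging counterweight (downward positive): 10.5 × 9.8 − T = 10.5 a.
Adding the two equations eliminates T: 27.144 = 18.9 a, so a = 1.4362 m/s².

1.436 m/s²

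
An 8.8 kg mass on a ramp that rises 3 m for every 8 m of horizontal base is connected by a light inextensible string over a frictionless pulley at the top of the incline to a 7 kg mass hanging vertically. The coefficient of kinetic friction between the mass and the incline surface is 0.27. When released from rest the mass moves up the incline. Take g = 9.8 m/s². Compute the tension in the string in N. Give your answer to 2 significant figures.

For the mass on the incline: the weight component along the slope is m₁g sin 20.56° = 8.8 × 9.8 × 0.3511 = 30.279 N and the normal force is N = m₁g cos 20.56° = 80.749 N.
Kinetic friction opposes the mass's motion up the incline: f = μN = 0.27 × 80.749 = 21.802 N acting down the slope.
Newton's second law for the mass (up-slope positive): T − 30.279 − 21.802 = 8.8 a. For the hanging mass (downward positive): 7 × 9.8 − T = 7 a.
Adding the two equations eliminates T: 16.519 = 15.8 a, so a = 1.0455 m/s².
Then from the hanging mass's equation, T = 7 × (9.8 − 1.0455) = 61.282 N.

61 N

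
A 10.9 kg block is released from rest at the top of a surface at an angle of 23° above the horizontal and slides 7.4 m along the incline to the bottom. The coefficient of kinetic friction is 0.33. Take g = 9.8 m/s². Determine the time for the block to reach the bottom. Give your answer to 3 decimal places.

The weight component along the incline is mg sin 23° = 41.738 N and the normal force is N = mg cos 23° = 98.328 N.
Friction up the slope is f = μN = 0.33 × 98.328 = 32.448 N, so the net downslope force is 41.738 − 32.448 = 9.290 N and a = 9.290 / 10.9 = 0.8523 m/s².
Starting from rest, L = ½at², so t = √(2L/a) = √(2 × 7.4 / 0.8523) = 4.1671 s.

4.167 s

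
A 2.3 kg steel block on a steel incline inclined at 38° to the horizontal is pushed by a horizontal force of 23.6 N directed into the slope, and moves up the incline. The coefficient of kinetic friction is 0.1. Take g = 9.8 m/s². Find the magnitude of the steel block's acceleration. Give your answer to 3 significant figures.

0.648 m/s²

The horizontal push has components F cos 38° = 23.6 × 0.7880 = 18.597 N up the incline and F sin 38° = 23.6 × 0.6157 = 14.531 N pressing into the surface.
The normal force is therefore N = mg cos 38° + F sin 38° = 17.762 + 14.531 = 32.293 N, and kinetic friction down the slope is μN = 0.1 × 32.293 = 3.229 N.
Along the incline: F cos 38° − mg sin 38° − μN = ma, so 18.597 − 13.878 − 3.229 = 2.3 a, giving a = 0.6478 m/s².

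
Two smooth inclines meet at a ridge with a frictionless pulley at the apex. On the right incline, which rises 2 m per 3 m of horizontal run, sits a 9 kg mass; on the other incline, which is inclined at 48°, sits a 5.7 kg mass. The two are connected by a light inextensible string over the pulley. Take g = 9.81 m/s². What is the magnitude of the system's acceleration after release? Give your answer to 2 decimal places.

Resolve each weight along its own incline: the 9 kg mass has component 9 × 9.81 × sin 33.69° = 48.974 N down its slope, and the 5.7 kg mass has 5.7 × 9.81 × sin 48° = 41.554 N down its slope.
The 9 kg side's 48.974 N exceeds the other side's 41.554 N, so that mass slides down and the 5.7 kg mass slides up. Taking that direction as positive, Newton's second law for the whole system gives 48.974 − 41.554 = (9 + 5.7) a, so a = 7.420 / 14.7 = 0.5048 m/s².

0.50 m/s²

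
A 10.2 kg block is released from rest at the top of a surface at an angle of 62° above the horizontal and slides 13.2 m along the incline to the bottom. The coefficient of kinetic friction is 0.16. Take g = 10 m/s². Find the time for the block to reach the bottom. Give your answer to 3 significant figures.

The weight component along the incline is mg sin 62° = 90.061 N and the normal force is N = mg cos 62° = 47.886 N.
Friction up the slope is f = μN = 0.16 × 47.886 = 7.662 N, so the net downslope force is 90.061 − 7.662 = 82.399 N and a = 82.399 / 10.2 = 8.0783 m/s².
Starting from rest, L = ½at², so t = √(2L/a) = √(2 × 13.2 / 8.0783) = 1.8078 s.

1.81 s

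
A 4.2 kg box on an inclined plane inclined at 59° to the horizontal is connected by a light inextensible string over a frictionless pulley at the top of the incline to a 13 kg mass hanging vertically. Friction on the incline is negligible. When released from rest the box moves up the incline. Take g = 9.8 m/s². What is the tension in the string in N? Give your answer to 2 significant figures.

58 N

For the box on the incline: the weight component along the slope is m₁g sin 59° = 4.2 × 9.8 × 0.8572 = 35.282 N and the normal force is N = m₁g cos 59° = 21.199 N.
Newton's second law for the box (up-slope positive): T − 35.282 = 4.2 a. For the hanging mass (downward positive): 13 × 9.8 − T = 13 a.
Adding the two equations eliminates T: 92.118 = 17.2 a, so a = 5.3557 m/s².
Then from the hanging mass's equation, T = 13 × (9.8 − 5.3557) = 57.776 N.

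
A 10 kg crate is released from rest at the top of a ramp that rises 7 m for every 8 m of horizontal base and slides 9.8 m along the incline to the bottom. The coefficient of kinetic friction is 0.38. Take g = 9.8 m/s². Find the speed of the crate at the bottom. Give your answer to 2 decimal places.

The weight component along the incline is mg sin 41.19° = 64.533 N and the normal force is N = mg cos 41.19° = 73.753 N.
Friction up the slope is f = μN = 0.38 × 73.753 = 28.026 N, so the net downslope force is 64.533 − 28.026 = 36.507 N and a = 36.507 / 10 = 3.6507 m/s².
Starting from rest over a distance of 9.8 m, v² = 2aL = 2 × 3.6507 × 9.8 = 71.5537, so v = 8.4589 m/s.

8.46 m/s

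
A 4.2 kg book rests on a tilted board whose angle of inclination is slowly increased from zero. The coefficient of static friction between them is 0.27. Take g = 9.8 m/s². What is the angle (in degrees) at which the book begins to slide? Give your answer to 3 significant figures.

15.1°

At the threshold of sliding, static friction is at its maximum μ_s N and exactly balances the weight component along the incline: mg sin θ = μ_s mg cos θ.
Hence tan θ = μ_s = 0.27, so θ = arctan(0.27) = 15.1096°.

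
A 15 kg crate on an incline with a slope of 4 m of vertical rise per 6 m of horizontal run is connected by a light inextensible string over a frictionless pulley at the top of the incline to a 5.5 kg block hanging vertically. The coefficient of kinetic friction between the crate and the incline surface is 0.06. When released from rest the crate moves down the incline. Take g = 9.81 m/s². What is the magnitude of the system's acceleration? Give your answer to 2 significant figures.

For the crate on the incline: the weight component along the slope is m₁g sin 33.69° = 15 × 9.81 × 0.5547 = 81.624 N and the normal force is N = m₁g cos 33.69° = 122.436 N.
Kinetic friction opposes the crate's motion down the incline: f = μN = 0.06 × 122.436 = 7.346 N acting up the slope.
Newton's second law for the crate (down-slope positive): 81.624 − 7.346 − T = 15 a. For the hanging block (upward positive): T − 5.5 × 9.81 = 5.5 a.
Adding the two equations eliminates T: 20.323 = 20.5 a, so a = 0.9914 m/s².

0.99 m/s²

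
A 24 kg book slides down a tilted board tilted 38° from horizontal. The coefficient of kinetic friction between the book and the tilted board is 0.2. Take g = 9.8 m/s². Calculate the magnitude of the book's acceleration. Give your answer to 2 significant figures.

Resolving the weight along the incline: the component pulling the book down the slope is mg sin 38° = 24 × 9.8 × 0.6157 = 144.813 N, and the normal force is N = mg cos 38° = 24 × 9.8 × 0.7880 = 185.338 N.
Kinetic friction acts up the slope with magnitude f = μN = 0.2 × 185.338 = 37.068 N.
Net force along the incline is 144.813 − 37.068 = 107.745 N, so a = 107.745 / 24 = 4.4894 m/s².

4.5 m/s²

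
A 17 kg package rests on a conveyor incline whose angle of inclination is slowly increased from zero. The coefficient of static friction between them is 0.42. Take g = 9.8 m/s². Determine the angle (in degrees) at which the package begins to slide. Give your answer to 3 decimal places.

At the threshold of sliding, static friction is at its maximum μ_s N and exactly balances the weight component along the incline: mg sin θ = μ_s mg cos θ.
Hence tan θ = μ_s = 0.42, so θ = arctan(0.42) = 22.7824°.

22.782°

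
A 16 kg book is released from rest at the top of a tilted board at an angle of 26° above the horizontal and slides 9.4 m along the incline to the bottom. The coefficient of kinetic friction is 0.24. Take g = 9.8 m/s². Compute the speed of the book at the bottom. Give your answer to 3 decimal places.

The weight component along the incline is mg sin 26° = 68.737 N and the normal force is N = mg cos 26° = 140.931 N.
Friction up the slope is f = μN = 0.24 × 140.931 = 33.823 N, so the net downslope force is 68.737 − 33.823 = 34.914 N and a = 34.914 / 16 = 2.1821 m/s².
Starting from rest over a distance of 9.4 m, v² = 2aL = 2 × 2.1821 × 9.4 = 41.0235, so v = 6.4050 m/s.

6.405 m/s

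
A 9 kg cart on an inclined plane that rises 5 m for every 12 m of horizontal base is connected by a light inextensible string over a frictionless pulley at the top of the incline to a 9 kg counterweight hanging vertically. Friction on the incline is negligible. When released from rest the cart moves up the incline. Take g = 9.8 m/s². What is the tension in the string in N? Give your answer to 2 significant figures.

61 N

For the cart on the incline: the weight component along the slope is m₁g sin 22.62° = 9 × 9.8 × 0.3846 = 33.922 N and the normal force is N = m₁g cos 22.62° = 81.415 N.
Newton's second law for the cart (up-slope positive): T − 33.922 = 9 a. For the hanging counterweight (downward positive): 9 × 9.8 − T = 9 a.
Adding the two equations eliminates T: 54.278 = 18 a, so a = 3.0154 m/s².
Then from the hanging counterweight's equation, T = 9 × (9.8 − 3.0154) = 61.061 N.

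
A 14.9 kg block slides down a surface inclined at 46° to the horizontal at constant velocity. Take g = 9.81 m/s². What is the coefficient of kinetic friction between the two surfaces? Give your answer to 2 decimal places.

1.04

At constant velocity the net force along the incline is zero: mg sin 46° = μ mg cos 46°.
So μ = tan 46° = 0.7193 / 0.6947 = 1.0354.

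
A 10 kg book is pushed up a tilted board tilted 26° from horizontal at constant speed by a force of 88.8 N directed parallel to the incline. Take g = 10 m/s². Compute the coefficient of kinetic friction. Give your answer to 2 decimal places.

0.50

At constant speed ΣF = 0 along the incline. The applied 88.8 N acts up the slope; the weight component mg sin 26° = 43.837 N and kinetic friction μN both act down the slope.
So 88.8 = 43.837 + μ × 89.879, giving μ = (88.8 − 43.837) / 89.879 = 0.5003.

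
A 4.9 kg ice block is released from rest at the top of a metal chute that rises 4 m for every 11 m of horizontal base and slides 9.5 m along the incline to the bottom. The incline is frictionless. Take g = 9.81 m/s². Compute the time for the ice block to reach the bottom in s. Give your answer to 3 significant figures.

The weight component along the incline is mg sin 19.98° = 16.427 N and the normal force is N = mg cos 19.98° = 45.175 N.
With no friction, a = g sin 19.98° = 3.3525 m/s².
Starting from rest, L = ½at², so t = √(2L/a) = √(2 × 9.5 / 3.3525) = 2.3806 s.

2.38 s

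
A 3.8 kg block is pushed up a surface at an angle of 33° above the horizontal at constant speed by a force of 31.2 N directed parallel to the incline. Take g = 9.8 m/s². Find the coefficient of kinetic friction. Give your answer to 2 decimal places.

At constant speed ΣF = 0 along the incline. The applied 31.2 N acts up the slope; the weight component mg sin 33° = 20.282 N and kinetic friction μN both act down the slope.
So 31.2 = 20.282 + μ × 31.232, giving μ = (31.2 − 20.282) / 31.232 = 0.3496.

0.35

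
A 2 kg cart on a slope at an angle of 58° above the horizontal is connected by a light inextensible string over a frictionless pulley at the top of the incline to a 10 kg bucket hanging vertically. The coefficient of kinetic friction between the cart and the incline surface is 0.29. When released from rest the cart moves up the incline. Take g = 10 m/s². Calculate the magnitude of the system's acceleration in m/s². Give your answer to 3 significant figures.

6.66 m/s²

For the cart on the incline: the weight component along the slope is m₁g sin 58° = 2 × 10 × 0.8480 = 16.960 N and the normal force is N = m₁g cos 58° = 10.598 N.
Kinetic friction opposes the cart's motion up the incline: f = μN = 0.29 × 10.598 = 3.073 N acting down the slope.
Newton's second law for the cart (up-slope positive): T − 16.960 − 3.073 = 2 a. For the hanging bucket (downward positive): 10 × 10 − T = 10 a.
Adding the two equations eliminates T: 79.967 = 12 a, so a = 6.6639 m/s².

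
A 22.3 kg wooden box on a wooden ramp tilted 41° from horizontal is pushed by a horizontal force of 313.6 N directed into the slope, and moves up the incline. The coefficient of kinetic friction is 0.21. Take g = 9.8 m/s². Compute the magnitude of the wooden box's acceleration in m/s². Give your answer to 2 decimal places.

The horizontal push has components F cos 41° = 313.6 × 0.7547 = 236.674 N up the incline and F sin 41° = 313.6 × 0.6561 = 205.753 N pressing into the surface.
The normal force is therefore N = mg cos 41° + F sin 41° = 164.932 + 205.753 = 370.685 N, and kinetic friction down the slope is μN = 0.21 × 370.685 = 77.844 N.
Along the incline: F cos 41° − mg sin 41° − μN = ma, so 236.674 − 143.384 − 77.844 = 22.3 a, giving a = 0.6926 m/s².

0.69 m/s²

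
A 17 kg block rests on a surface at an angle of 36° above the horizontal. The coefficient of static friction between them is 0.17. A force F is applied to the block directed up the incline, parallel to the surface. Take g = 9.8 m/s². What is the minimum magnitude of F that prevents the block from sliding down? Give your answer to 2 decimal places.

The normal force is N = mg cos 36° = 134.782 N. With F at its minimum the block is on the verge of sliding down, so static friction is at its maximum μ_s N = 0.17 × 134.782 = 22.913 N and acts up the slope.
Equilibrium along the incline: F + μ_s N = mg sin 36°, so F = 97.925 − 22.913 = 75.012 N.

75.01 N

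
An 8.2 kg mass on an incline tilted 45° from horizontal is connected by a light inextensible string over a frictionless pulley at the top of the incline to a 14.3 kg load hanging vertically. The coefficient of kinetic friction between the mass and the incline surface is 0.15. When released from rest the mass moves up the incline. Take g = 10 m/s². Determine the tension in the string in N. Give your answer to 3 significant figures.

94.5 N

For the mass on the incline: the weight component along the slope is m₁g sin 45° = 8.2 × 10 × 0.7071 = 57.982 N and the normal force is N = m₁g cos 45° = 57.983 N.
Kinetic friction opposes the mass's motion up the incline: f = μN = 0.15 × 57.983 = 8.697 N acting down the slope.
Newton's second law for the mass (up-slope positive): T − 57.982 − 8.697 = 8.2 a. For the hanging load (downward positive): 14.3 × 10 − T = 14.3 a.
Adding the two equations eliminates T: 76.321 = 22.5 a, so a = 3.3920 m/s².
Then from the hanging load's equation, T = 14.3 × (10 − 3.3920) = 94.494 N.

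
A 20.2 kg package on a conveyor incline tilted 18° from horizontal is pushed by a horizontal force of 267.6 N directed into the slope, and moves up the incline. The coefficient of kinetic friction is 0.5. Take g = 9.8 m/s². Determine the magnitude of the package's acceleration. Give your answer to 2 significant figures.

The horizontal push has components F cos 18° = 267.6 × 0.9511 = 254.514 N up the incline and F sin 18° = 267.6 × 0.3090 = 82.688 N pressing into the surface.
The normal force is therefore N = mg cos 18° + F sin 18° = 188.280 + 82.688 = 270.968 N, and kinetic friction down the slope is μN = 0.5 × 270.968 = 135.484 N.
Along the incline: F cos 18° − mg sin 18° − μN = ma, so 254.514 − 61.170 − 135.484 = 20.2 a, giving a = 2.8644 m/s².

2.9 m/s²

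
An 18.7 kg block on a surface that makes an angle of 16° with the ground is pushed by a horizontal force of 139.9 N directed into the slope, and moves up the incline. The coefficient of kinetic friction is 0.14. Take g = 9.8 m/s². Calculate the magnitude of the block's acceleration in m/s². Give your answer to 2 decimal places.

2.88 m/s²

The horizontal push has components F cos 16° = 139.9 × 0.9613 = 134.486 N up the incline and F sin 16° = 139.9 × 0.2756 = 38.556 N pressing into the surface.
The normal force is therefore N = mg cos 16° + F sin 16° = 176.168 + 38.556 = 214.724 N, and kinetic friction down the slope is μN = 0.14 × 214.724 = 30.061 N.
Along the incline: F cos 16° − mg sin 16° − μN = ma, so 134.486 − 50.506 − 30.061 = 18.7 a, giving a = 2.8834 m/s².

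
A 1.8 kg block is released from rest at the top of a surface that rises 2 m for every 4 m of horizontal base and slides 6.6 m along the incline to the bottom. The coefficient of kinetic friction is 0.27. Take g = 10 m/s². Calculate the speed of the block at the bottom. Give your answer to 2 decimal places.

The weight component along the incline is mg sin 26.57° = 8.050 N and the normal force is N = mg cos 26.57° = 16.100 N.
Friction up the slope is f = μN = 0.27 × 16.100 = 4.347 N, so the net downslope force is 8.050 − 4.347 = 3.703 N and a = 3.703 / 1.8 = 2.0572 m/s².
Starting from rest over a distance of 6.6 m, v² = 2aL = 2 × 2.0572 × 6.6 = 27.1550, so v = 5.2110 m/s.

5.21 m/s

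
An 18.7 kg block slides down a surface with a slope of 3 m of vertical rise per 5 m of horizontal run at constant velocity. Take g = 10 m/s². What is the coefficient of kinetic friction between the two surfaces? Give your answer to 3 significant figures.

0.600

At constant velocity the net force along the incline is zero: mg sin 30.96° = μ mg cos 30.96°.
So μ = tan 30.96° = 0.5145 / 0.8575 = 0.6000.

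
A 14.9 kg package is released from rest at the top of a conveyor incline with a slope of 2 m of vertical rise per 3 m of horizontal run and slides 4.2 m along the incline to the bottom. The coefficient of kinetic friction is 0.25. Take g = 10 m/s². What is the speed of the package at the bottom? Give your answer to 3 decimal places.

The weight component along the incline is mg sin 33.69° = 82.650 N and the normal force is N = mg cos 33.69° = 123.975 N.
Friction up the slope is f = μN = 0.25 × 123.975 = 30.994 N, so the net downslope force is 82.650 − 30.994 = 51.656 N and a = 51.656 / 14.9 = 3.4668 m/s².
Starting from rest over a distance of 4.2 m, v² = 2aL = 2 × 3.4668 × 4.2 = 29.1211, so v = 5.3964 m/s.

5.396 m/s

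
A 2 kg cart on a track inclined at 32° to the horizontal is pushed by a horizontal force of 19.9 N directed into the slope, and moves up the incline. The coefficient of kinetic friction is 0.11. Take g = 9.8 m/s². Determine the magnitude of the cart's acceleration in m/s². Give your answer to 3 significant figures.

1.75 m/s²

The horizontal push has components F cos 32° = 19.9 × 0.8480 = 16.875 N up the incline and F sin 32° = 19.9 × 0.5299 = 10.545 N pressing into the surface.
The normal force is therefore N = mg cos 32° + F sin 32° = 16.621 + 10.545 = 27.166 N, and kinetic friction down the slope is μN = 0.11 × 27.166 = 2.988 N.
Along the incline: F cos 32° − mg sin 32° − μN = ma, so 16.875 − 10.386 − 2.988 = 2 a, giving a = 1.7505 m/s².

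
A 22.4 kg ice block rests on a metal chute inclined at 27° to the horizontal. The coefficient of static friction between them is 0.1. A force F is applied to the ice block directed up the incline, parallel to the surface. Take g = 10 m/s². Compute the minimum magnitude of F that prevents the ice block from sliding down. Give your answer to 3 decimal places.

The normal force is N = mg cos 27° = 199.585 N. With F at its minimum the ice block is on the verge of sliding down, so static friction is at its maximum μ_s N = 0.1 × 199.585 = 19.959 N and acts up the slope.
Equilibrium along the incline: F + μ_s N = mg sin 27°, so F = 101.694 − 19.959 = 81.735 N.

81.735 N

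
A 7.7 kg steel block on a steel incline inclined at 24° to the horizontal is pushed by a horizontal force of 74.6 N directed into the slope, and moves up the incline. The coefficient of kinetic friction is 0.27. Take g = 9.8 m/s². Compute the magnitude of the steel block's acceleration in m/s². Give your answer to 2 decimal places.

The horizontal push has components F cos 24° = 74.6 × 0.9135 = 68.147 N up the incline and F sin 24° = 74.6 × 0.4067 = 30.340 N pressing into the surface.
The normal force is therefore N = mg cos 24° + F sin 24° = 68.933 + 30.340 = 99.273 N, and kinetic friction down the slope is μN = 0.27 × 99.273 = 26.804 N.
Along the incline: F cos 24° − mg sin 24° − μN = ma, so 68.147 − 30.690 − 26.804 = 7.7 a, giving a = 1.3835 m/s².

1.38 m/s²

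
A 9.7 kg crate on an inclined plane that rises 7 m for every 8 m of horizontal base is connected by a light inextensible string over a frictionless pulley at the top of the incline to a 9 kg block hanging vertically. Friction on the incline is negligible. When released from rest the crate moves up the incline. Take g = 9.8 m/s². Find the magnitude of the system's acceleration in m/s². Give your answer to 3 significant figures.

For the crate on the incline: the weight component along the slope is m₁g sin 41.19° = 9.7 × 9.8 × 0.6585 = 62.597 N and the normal force is N = m₁g cos 41.19° = 71.540 N.
Newton's second law for the crate (up-slope positive): T − 62.597 = 9.7 a. For the hanging block (downward positive): 9 × 9.8 − T = 9 a.
Adding the two equations eliminates T: 25.603 = 18.7 a, so a = 1.3691 m/s².

1.37 m/s²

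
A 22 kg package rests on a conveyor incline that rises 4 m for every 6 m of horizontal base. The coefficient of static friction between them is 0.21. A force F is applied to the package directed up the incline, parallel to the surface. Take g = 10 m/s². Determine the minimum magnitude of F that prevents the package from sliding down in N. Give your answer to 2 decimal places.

The normal force is N = mg cos 33.69° = 183.051 N. With F at its minimum the package is on the verge of sliding down, so static friction is at its maximum μ_s N = 0.21 × 183.051 = 38.441 N and acts up the slope.
Equilibrium along the incline: F + μ_s N = mg sin 33.69°, so F = 122.034 − 38.441 = 83.593 N.

83.59 N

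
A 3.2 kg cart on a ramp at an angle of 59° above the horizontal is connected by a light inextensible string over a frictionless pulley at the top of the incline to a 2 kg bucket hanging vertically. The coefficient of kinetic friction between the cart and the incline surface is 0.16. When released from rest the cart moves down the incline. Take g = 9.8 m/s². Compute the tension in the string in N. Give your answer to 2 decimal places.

For the cart on the incline: the weight component along the slope is m₁g sin 59° = 3.2 × 9.8 × 0.8572 = 26.882 N and the normal force is N = m₁g cos 59° = 16.152 N.
Kinetic friction opposes the cart's motion down the incline: f = μN = 0.16 × 16.152 = 2.584 N acting up the slope.
Newton's second law for the cart (down-slope positive): 26.882 − 2.584 − T = 3.2 a. For the hanging bucket (upward positive): T − 2 × 9.8 = 2 a.
Adding the two equations eliminates T: 4.698 = 5.2 a, so a = 0.9035 m/s².
Then from the hanging bucket's equation, T = 2 × (9.8 + 0.9035) = 21.407 N.

21.41 N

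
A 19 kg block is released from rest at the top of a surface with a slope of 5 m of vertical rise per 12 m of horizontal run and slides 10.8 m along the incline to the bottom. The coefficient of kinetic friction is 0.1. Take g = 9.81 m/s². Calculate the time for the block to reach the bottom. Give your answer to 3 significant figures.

The weight component along the incline is mg sin 22.62° = 71.688 N and the normal force is N = mg cos 22.62° = 172.052 N.
Friction up the slope is f = μN = 0.1 × 172.052 = 17.205 N, so the net downslope force is 71.688 − 17.205 = 54.483 N and a = 54.483 / 19 = 2.8675 m/s².
Starting from rest, L = ½at², so t = √(2L/a) = √(2 × 10.8 / 2.8675) = 2.7446 s.

2.74 s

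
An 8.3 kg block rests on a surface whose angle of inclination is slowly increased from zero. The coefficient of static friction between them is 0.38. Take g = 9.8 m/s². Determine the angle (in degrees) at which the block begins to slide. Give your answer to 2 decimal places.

20.81°

At the threshold of sliding, static friction is at its maximum μ_s N and exactly balances the weight component along the incline: mg sin θ = μ_s mg cos θ.
Hence tan θ = μ_s = 0.38, so θ = arctan(0.38) = 20.8068°.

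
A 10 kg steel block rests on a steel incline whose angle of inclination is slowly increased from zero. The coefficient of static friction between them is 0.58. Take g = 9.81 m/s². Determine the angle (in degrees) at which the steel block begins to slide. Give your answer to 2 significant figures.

At the threshold of sliding, static friction is at its maximum μ_s N and exactly balances the weight component along the incline: mg sin θ = μ_s mg cos θ.
Hence tan θ = μ_s = 0.58, so θ = arctan(0.58) = 30.1137°.

30°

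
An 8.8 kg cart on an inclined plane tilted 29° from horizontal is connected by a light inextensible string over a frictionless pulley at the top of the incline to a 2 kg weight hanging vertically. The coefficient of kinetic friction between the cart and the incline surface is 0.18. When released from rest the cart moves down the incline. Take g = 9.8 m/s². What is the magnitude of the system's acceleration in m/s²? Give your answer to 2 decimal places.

For the cart on the incline: the weight component along the slope is m₁g sin 29° = 8.8 × 9.8 × 0.4848 = 41.809 N and the normal force is N = m₁g cos 29° = 75.427 N.
Kinetic friction opposes the cart's motion down the incline: f = μN = 0.18 × 75.427 = 13.577 N acting up the slope.
Newton's second law for the cart (down-slope positive): 41.809 − 13.577 − T = 8.8 a. For the hanging weight (upward positive): T − 2 × 9.8 = 2 a.
Adding the two equations eliminates T: 8.632 = 10.8 a, so a = 0.7993 m/s².

0.80 m/s²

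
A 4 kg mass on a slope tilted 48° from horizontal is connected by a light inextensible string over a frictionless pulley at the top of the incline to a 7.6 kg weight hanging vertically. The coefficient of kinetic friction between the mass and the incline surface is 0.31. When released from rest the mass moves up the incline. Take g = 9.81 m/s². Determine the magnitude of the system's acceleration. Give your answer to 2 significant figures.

For the mass on the incline: the weight component along the slope is m₁g sin 48° = 4 × 9.81 × 0.7431 = 29.159 N and the normal force is N = m₁g cos 48° = 26.257 N.
Kinetic friction opposes the mass's motion up the incline: f = μN = 0.31 × 26.257 = 8.140 N acting down the slope.
Newton's second law for the mass (up-slope positive): T − 29.159 − 8.140 = 4 a. For the hanging weight (downward positive): 7.6 × 9.81 − T = 7.6 a.
Adding the two equations eliminates T: 37.257 = 11.6 a, so a = 3.2118 m/s².

3.2 m/s²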